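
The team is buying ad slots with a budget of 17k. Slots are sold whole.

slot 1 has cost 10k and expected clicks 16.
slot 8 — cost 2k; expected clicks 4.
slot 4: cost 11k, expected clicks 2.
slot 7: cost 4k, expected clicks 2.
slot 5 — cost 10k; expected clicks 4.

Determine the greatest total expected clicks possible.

slot 1 + slot 7: cost 10 + 4 = 14 ≤ 17, expected clicks 16 + 2 = 18.
slot 1 + slot 8 + slot 7: cost 10 + 2 + 4 = 16 ≤ 17, expected clicks 16 + 4 + 2 = 22.
slot 1 + slot 8: cost 10 + 2 = 12 ≤ 17, expected clicks 16 + 4 = 20.
Best is slot 1, slot 8, and slot 7 with total expected clicks 22.

22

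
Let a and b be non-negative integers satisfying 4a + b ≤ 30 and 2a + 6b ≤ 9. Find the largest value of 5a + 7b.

20

(a,b)=(4,0) is feasible, giving 20.
(a,b)=(3,0) is feasible, giving 15.
The best lattice point is (4,0), giving 20.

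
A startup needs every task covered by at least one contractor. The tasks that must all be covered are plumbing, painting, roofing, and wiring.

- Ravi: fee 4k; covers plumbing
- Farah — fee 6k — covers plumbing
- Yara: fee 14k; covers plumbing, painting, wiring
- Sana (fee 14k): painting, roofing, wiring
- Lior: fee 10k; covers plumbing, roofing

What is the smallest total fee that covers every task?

This is an integer covering problem.
Choose Ravi and Sana: together they cover plumbing, painting, roofing, wiring — every task.
Total fee: 4 + 14 = 18.

18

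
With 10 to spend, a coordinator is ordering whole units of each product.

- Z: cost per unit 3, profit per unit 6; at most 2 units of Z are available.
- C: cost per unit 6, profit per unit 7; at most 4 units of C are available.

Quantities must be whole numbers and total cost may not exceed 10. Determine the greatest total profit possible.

13

This is a bounded integer knapsack.
Take 1×Z and 1×C: cost 9 ≤ 10, profit 1·6 + 1·7 = 13.
No other integer combination yields more.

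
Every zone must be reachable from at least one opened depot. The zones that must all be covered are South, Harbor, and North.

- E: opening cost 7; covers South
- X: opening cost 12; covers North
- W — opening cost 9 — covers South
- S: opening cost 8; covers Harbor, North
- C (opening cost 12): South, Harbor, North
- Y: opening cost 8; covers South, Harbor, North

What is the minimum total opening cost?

This is a weighted set-cover instance.
Y alone covers South, Harbor, North — every zone.
Total opening cost: 8.
No cover costs less than 8.

8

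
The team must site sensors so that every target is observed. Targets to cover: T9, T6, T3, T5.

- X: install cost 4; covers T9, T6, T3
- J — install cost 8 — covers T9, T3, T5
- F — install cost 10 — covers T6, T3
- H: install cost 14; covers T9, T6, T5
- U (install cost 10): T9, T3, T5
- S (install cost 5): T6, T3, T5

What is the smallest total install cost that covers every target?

9

Choose X and S: together they cover T9, T6, T3, T5 — every target.
Total install cost: 4 + 5 = 9.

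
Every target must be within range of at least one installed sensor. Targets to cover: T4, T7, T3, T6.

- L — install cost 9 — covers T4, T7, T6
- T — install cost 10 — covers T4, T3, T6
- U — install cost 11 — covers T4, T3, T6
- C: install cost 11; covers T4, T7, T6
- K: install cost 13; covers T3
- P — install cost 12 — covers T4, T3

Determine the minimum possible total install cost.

19

Choose L and T: together they cover T4, T7, T3, T6 — every target.
Total install cost: 9 + 10 = 19.
No cover costs less than 19.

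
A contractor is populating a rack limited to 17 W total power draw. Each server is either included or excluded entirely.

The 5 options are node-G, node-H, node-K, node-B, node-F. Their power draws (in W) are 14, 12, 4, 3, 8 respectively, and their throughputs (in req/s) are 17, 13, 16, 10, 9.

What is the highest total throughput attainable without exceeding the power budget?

Allowing fractional choices, the relaxed optimum would be about 38.1, but servers are indivisible.
node-K + node-B + node-F: power draw 4 + 3 + 8 = 15 ≤ 17, throughput 16 + 10 + 9 = 35.
node-H + node-K: power draw 12 + 4 = 16 ≤ 17, throughput 13 + 16 = 29.
node-G + node-B: power draw 14 + 3 = 17 ≤ 17, throughput 17 + 10 = 27.
Best is node-K, node-B, and node-F with total throughput 35.

35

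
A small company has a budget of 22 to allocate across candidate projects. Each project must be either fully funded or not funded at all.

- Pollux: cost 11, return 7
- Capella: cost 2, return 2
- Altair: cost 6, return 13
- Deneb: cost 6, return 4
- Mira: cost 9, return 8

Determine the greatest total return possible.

25

Allowing fractional choices, the relaxed optimum would be about 26.3, but projects are indivisible.
Capella + Altair + Mira: cost 2 + 6 + 9 = 17 ≤ 22, return 2 + 13 + 8 = 23.
Altair + Deneb + Mira: cost 6 + 6 + 9 = 21 ≤ 22, return 13 + 4 + 8 = 25.
Best is Altair, Deneb, and Mira with total return 25.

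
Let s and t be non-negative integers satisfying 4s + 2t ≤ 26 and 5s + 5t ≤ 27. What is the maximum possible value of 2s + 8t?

40

(s,t)=(0,5): 4·0+2·5=10≤26, 5·0+5·5=25≤27, objective 40.
(s,t)=(1,4): 4·1+2·4=12≤26, 5·1+5·4=25≤27, objective 34.
(s,t)=(0,4): 4·0+2·4=8≤26, 5·0+5·4=20≤27, objective 32.
The best lattice point is (0,5), giving 40.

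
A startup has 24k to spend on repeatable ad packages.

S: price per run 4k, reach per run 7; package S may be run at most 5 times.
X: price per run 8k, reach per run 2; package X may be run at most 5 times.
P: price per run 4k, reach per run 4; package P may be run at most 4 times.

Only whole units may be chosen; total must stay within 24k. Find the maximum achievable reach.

39

This is a bounded integer knapsack.
5×S and 1×P: price 24 ≤ 24, reach 5·7 + 1·4 = 39.
4×S and 2×P: price 24 ≤ 24, reach 4·7 + 2·4 = 36.
Best is 39.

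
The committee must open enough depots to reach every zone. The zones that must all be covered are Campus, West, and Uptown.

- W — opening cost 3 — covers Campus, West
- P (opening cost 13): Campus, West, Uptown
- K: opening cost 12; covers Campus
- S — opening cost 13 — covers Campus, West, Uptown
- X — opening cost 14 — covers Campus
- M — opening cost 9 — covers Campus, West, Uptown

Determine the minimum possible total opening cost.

9

This is a weighted set-cover instance.
The greedy cost-per-new-zone heuristic would pick W and M for 12, but a cheaper cover exists.
M alone covers Campus, West, Uptown — every zone.
Total opening cost: 9.
No cover costs less than 9.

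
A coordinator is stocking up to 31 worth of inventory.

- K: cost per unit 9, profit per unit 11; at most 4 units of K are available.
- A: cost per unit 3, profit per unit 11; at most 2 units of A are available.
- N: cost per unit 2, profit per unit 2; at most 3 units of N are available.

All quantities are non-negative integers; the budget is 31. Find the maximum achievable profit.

This is a bounded integer knapsack.
2×K, 2×A, and 3×N: cost 30 ≤ 31, profit 2·11 + 2·11 + 3·2 = 50.
2×K, 2×A, and 2×N: cost 28 ≤ 31, profit 2·11 + 2·11 + 2·2 = 48.
Best is 50.

50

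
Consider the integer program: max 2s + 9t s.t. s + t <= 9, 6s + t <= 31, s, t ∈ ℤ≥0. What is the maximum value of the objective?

(s,t)=(0,9): 1·0+1·9=9≤9, 6·0+1·9=9≤31, objective 81.
(s,t)=(1,8): 1·1+1·8=9≤9, 6·1+1·8=14≤31, objective 74.
(s,t)=(0,8): 1·0+1·8=8≤9, 6·0+1·8=8≤31, objective 72.
Maximum is 81 at (s,t)=(0,9).

81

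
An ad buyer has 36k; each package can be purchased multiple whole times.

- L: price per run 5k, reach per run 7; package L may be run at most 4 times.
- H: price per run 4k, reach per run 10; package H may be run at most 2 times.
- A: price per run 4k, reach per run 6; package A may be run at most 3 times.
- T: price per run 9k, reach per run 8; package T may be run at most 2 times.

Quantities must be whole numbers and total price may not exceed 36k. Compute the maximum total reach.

60

4×L, 2×H, and 2×A: price 36 ≤ 36, reach 4·7 + 2·10 + 2·6 = 60.
3×L, 2×H, and 3×A: price 35 ≤ 36, reach 3·7 + 2·10 + 3·6 = 59.
Best is 60.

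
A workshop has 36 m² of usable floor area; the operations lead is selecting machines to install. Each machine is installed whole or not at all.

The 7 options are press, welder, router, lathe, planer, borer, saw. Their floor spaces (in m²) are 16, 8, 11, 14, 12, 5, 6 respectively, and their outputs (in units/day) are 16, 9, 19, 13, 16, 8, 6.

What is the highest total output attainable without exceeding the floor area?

52

Treat it as a binary knapsack problem.
router + planer + borer + saw: floor space 11 + 12 + 5 + 6 = 34 ≤ 36, output 19 + 16 + 8 + 6 = 49.
welder + router + planer + borer: floor space 8 + 11 + 12 + 5 = 36 ≤ 36, output 9 + 19 + 16 + 8 = 52.
Best is welder, router, planer, and borer with total output 52.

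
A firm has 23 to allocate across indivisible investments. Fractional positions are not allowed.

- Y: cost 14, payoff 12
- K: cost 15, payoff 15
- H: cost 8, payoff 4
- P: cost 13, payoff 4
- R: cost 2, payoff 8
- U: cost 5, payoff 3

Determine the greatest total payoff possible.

26

This is a 0-1 knapsack instance.
Allowing fractional choices, the relaxed optimum would be about 28.1, but investments are indivisible.
K + R: cost 15 + 2 = 17 ≤ 23, payoff 15 + 8 = 23.
K + R + U: cost 15 + 2 + 5 = 22 ≤ 23, payoff 15 + 8 + 3 = 26.
Best is K, R, and U with total payoff 26.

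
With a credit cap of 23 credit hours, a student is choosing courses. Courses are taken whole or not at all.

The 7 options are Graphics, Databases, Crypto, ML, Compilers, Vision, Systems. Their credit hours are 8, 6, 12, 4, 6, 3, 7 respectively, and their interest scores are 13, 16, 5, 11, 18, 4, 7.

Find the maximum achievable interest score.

This is a 0-1 knapsack instance.
Graphics + Databases + Compilers + Vision: credit hours 8 + 6 + 6 + 3 = 23 ≤ 23, interest score 13 + 16 + 18 + 4 = 51.
Databases + ML + Compilers + Systems: credit hours 6 + 4 + 6 + 7 = 23 ≤ 23, interest score 16 + 11 + 18 + 7 = 52.
Databases + ML + Compilers + Vision: credit hours 6 + 4 + 6 + 3 = 19 ≤ 23, interest score 16 + 11 + 18 + 4 = 49.
Best is Databases, ML, Compilers, and Systems with total interest score 52.

52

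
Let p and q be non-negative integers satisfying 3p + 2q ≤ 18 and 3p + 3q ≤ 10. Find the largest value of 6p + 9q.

(p,q)=(0,3): 3·0+2·3=6≤18, 3·0+3·3=9≤10, objective 27.
(p,q)=(1,2): 3·1+2·2=7≤18, 3·1+3·2=9≤10, objective 24.
(p,q)=(0,2): 3·0+2·2=4≤18, 3·0+3·2=6≤10, objective 18.
No feasible integer point exceeds 27.

27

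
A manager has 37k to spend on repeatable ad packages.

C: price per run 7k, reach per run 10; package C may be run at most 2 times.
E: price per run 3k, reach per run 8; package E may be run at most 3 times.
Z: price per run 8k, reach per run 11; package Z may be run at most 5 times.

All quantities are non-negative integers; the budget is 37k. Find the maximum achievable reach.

59

This is a bounded integer knapsack.
Take 1×C, 2×E, and 3×Z: price 37 ≤ 37, reach 1·10 + 2·8 + 3·11 = 59.
No other integer combination yields more.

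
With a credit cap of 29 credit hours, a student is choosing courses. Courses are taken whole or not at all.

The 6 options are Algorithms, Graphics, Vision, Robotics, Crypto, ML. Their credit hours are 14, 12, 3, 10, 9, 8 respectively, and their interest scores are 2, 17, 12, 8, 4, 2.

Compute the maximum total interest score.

37

Allowing fractional choices, the relaxed optimum would be about 38.8, but courses are indivisible.
Graphics + Vision + Crypto: credit hours 12 + 3 + 9 = 24 ≤ 29, interest score 17 + 12 + 4 = 33.
Graphics + Vision + Robotics: credit hours 12 + 3 + 10 = 25 ≤ 29, interest score 17 + 12 + 8 = 37.
Graphics + Vision + ML: credit hours 12 + 3 + 8 = 23 ≤ 29, interest score 17 + 12 + 2 = 31.
Best is Graphics, Vision, and Robotics with total interest score 37.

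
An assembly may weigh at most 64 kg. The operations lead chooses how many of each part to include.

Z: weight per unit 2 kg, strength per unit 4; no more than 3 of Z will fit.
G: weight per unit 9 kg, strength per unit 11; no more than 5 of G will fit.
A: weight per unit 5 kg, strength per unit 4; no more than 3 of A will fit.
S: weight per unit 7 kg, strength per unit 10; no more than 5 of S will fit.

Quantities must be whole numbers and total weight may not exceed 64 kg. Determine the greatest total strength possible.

88

Take 3×Z, 2×G, 1×A, and 5×S: weight 64 ≤ 64, strength 3·4 + 2·11 + 1·4 + 5·10 = 88.
Z has the best ratio (4/2) and is taken to its limit of 3; remaining capacity is filled optimally with the others.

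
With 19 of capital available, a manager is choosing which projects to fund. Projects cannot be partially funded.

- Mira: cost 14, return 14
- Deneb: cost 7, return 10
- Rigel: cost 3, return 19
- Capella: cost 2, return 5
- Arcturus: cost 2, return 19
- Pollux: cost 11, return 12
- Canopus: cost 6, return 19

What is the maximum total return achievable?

Allowing fractional choices, the relaxed optimum would be about 70.6, but projects are indivisible.
Rigel + Capella + Arcturus + Canopus: cost 3 + 2 + 2 + 6 = 13 ≤ 19, return 19 + 5 + 19 + 19 = 62.
Deneb + Rigel + Arcturus + Canopus: cost 7 + 3 + 2 + 6 = 18 ≤ 19, return 10 + 19 + 19 + 19 = 67.
Best is Deneb, Rigel, Arcturus, and Canopus with total return 67.

67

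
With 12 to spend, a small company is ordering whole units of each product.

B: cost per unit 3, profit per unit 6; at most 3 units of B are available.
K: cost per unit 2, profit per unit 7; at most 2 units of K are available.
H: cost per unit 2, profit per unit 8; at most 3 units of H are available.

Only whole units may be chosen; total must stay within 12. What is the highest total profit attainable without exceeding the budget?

1×B, 1×K, and 3×H: cost 11 ≤ 12, profit 1·6 + 1·7 + 3·8 = 37.
2×K and 3×H: cost 10 ≤ 12, profit 2·7 + 3·8 = 38.
Best is 38.

38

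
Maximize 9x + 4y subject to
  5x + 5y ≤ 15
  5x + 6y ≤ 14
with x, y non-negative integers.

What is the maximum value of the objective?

(x,y)=(2,0) is feasible, giving 18.
(x,y)=(1,1) is feasible, giving 13.
(x,y)=(1,0) is feasible, giving 9.
The best lattice point is (2,0), giving 18.

18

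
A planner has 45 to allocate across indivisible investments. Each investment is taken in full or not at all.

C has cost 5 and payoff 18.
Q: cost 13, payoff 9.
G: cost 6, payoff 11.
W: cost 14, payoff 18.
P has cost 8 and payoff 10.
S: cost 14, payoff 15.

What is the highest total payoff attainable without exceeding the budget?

This is a 0-1 knapsack instance.
Take C, G, W, and S: cost 5 + 6 + 14 + 14 = 39 ≤ 45, payoff 18 + 11 + 18 + 15 = 62.
No other feasible combination does better.

62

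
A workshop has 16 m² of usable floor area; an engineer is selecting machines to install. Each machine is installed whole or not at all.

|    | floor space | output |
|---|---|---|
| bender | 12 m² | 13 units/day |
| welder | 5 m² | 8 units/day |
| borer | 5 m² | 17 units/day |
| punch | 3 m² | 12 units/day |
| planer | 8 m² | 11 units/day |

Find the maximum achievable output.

Take borer, punch, and planer: floor space 5 + 3 + 8 = 16 ≤ 16, output 17 + 12 + 11 = 40.
No other feasible combination does better.

40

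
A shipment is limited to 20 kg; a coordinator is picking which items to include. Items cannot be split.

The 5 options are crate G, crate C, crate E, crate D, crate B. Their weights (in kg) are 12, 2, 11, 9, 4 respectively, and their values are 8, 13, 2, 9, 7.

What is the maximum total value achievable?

29

Allowing fractional choices, the relaxed optimum would be about 32.3, but items are indivisible.
crate G + crate C + crate B: weight 12 + 2 + 4 = 18 ≤ 20, value 8 + 13 + 7 = 28.
crate C + crate D + crate B: weight 2 + 9 + 4 = 15 ≤ 20, value 13 + 9 + 7 = 29.
Best is crate C, crate D, and crate B with total value 29.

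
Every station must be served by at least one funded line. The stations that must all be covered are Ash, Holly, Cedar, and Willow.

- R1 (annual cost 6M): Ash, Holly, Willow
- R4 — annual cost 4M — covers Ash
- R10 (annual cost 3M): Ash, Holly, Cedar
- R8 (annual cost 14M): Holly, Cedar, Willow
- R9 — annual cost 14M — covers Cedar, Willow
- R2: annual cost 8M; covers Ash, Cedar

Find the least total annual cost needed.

9

This is a weighted set-cover instance.
Choose R1 and R10: together they cover Ash, Holly, Cedar, Willow — every station.
Total annual cost: 6 + 3 = 9.
No cover costs less than 9.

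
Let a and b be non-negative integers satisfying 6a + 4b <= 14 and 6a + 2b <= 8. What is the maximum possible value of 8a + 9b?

27

(a,b)=(0,3): 6·0+4·3=12≤14, 6·0+2·3=6≤8, objective 27.
(a,b)=(0,2): 6·0+4·2=8≤14, 6·0+2·2=4≤8, objective 18.
No feasible integer point exceeds 27.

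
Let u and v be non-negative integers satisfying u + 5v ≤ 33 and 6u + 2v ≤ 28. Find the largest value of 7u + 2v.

32

(u,v)=(4,2) is feasible, giving 32.
(u,v)=(4,1) is feasible, giving 30.
(u,v)=(4,0) is feasible, giving 28.
(u,v)=(3,3) is feasible, giving 27.
No feasible integer point exceeds 32.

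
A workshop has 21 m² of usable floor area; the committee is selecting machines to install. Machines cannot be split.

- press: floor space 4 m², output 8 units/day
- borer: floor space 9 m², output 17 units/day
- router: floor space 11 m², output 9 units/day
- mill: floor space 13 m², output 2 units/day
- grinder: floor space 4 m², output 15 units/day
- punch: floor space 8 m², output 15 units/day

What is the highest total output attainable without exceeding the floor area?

This is a 0-1 knapsack instance.
Allowing fractional choices, the relaxed optimum would be about 47.5, but machines are indivisible.
borer + grinder + punch: floor space 9 + 4 + 8 = 21 ≤ 21, output 17 + 15 + 15 = 47.
press + borer + grinder: floor space 4 + 9 + 4 = 17 ≤ 21, output 8 + 17 + 15 = 40.
Best is borer, grinder, and punch with total output 47.

47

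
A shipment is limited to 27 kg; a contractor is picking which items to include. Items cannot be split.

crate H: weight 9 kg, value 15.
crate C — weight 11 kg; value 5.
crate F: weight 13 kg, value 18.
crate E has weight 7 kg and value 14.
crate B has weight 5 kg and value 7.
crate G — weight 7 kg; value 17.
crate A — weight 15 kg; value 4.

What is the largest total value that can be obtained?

49

Allowing fractional choices, the relaxed optimum would be about 51.6, but items are indivisible.
crate H + crate E + crate G: weight 9 + 7 + 7 = 23 ≤ 27, value 15 + 14 + 17 = 46.
crate F + crate E + crate G: weight 13 + 7 + 7 = 27 ≤ 27, value 18 + 14 + 17 = 49.
crate F + crate B + crate G: weight 13 + 5 + 7 = 25 ≤ 27, value 18 + 7 + 17 = 42.
Best is crate F, crate E, and crate G with total value 49.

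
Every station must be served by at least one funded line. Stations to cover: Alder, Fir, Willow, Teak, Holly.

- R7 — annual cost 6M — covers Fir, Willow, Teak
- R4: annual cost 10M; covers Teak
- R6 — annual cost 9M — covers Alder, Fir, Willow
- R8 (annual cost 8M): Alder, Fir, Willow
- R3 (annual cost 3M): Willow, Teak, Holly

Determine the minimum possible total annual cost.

11

Choose R8 and R3: together they cover Alder, Fir, Willow, Teak, Holly — every station.
Total annual cost: 8 + 3 = 11.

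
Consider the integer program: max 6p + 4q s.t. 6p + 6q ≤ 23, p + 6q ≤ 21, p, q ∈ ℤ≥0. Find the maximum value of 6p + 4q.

18

Relaxing integrality, the LP optimum is 23.00 at (p,q) = (3.83, 0), which is not an integer point.
(p,q)=(3,0): 6·3+6·0=18≤23, 1·3+6·0=3≤21, objective 18.
(p,q)=(2,1): 6·2+6·1=18≤23, 1·2+6·1=8≤21, objective 16.
No feasible integer point exceeds 18.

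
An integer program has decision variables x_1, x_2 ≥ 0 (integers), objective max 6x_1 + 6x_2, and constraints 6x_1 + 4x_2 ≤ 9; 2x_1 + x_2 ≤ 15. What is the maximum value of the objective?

The continuous relaxation peaks at (0, 2.25) with value 13.50; rounding to a feasible lattice point costs some objective.
(x_1,x_2)=(0,2): 6·0+4·2=8≤9, 2·0+1·2=2≤15, objective 12.
(x_1,x_2)=(0,1): 6·0+4·1=4≤9, 2·0+1·1=1≤15, objective 6.
Maximum is 12 at (x_1,x_2)=(0,2).

12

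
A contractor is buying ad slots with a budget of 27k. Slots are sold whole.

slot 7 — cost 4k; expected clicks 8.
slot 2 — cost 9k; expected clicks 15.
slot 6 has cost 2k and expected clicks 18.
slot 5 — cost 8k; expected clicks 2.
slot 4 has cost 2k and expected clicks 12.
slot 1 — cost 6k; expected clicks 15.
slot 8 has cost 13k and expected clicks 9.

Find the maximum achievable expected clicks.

68

This is an integer program with binary decision variables.
Take slot 7, slot 2, slot 6, slot 4, and slot 1: cost 4 + 9 + 2 + 2 + 6 = 23 ≤ 27, expected clicks 8 + 15 + 18 + 12 + 15 = 68.
No other feasible combination does better.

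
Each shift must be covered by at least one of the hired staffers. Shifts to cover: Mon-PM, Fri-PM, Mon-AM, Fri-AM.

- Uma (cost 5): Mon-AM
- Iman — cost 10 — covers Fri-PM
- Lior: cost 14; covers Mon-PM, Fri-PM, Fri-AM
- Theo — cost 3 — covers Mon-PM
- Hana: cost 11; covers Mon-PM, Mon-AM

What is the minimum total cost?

This is an integer covering problem.
Choose Uma and Lior: together they cover Mon-PM, Fri-PM, Mon-AM, Fri-AM — every shift.
Total cost: 5 + 14 = 19.

19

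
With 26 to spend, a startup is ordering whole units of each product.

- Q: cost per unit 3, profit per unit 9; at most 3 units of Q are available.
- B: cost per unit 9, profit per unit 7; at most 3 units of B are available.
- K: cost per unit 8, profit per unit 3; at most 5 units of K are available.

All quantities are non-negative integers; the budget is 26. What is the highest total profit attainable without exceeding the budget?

This is a bounded integer knapsack.
Q has the best ratio (9/3); taking only Q gives at most 3×9 = 27 (stopped by the supply cap of 3).
Mixing does better — 3×Q, 1×B, and 1×K: cost 26 ≤ 26, profit 3·9 + 1·7 + 1·3 = 37.

37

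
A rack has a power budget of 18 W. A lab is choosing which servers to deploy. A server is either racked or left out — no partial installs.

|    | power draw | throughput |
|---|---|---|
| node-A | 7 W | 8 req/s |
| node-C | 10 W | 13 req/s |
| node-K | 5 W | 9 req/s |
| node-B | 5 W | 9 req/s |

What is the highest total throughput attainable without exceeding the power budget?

26

Treat it as a binary knapsack problem.
Take node-A, node-K, and node-B: power draw 7 + 5 + 5 = 17 ≤ 18, throughput 8 + 9 + 9 = 26.
No other feasible combination does better.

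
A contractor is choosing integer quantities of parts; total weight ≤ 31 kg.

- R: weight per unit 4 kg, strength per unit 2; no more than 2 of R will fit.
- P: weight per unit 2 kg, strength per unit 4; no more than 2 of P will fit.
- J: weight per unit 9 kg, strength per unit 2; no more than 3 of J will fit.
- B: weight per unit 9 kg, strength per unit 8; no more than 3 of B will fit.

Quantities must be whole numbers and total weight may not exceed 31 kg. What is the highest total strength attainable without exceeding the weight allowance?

32

This is a bounded integer knapsack.
P has the best ratio (4/2); taking only P gives at most 2×4 = 8 (stopped by the supply cap of 2).
Mixing does better — 2×P and 3×B: weight 31 ≤ 31, strength 2·4 + 3·8 = 32.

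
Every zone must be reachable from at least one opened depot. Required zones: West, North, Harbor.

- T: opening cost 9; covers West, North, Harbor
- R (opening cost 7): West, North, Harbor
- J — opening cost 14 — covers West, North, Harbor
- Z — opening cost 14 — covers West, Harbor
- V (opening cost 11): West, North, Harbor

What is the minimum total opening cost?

7

R alone covers West, North, Harbor — every zone.
Total opening cost: 7.
No cover costs less than 7.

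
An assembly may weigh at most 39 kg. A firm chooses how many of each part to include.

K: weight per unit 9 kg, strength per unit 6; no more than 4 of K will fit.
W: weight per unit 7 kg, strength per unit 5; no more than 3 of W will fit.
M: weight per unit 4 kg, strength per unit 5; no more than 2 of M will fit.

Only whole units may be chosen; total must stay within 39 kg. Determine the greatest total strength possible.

Take 1×K, 3×W, and 2×M: weight 38 ≤ 39, strength 1·6 + 3·5 + 2·5 = 31.
M has the best ratio (5/4) and is taken to its limit of 2; remaining capacity is filled optimally with the others.

31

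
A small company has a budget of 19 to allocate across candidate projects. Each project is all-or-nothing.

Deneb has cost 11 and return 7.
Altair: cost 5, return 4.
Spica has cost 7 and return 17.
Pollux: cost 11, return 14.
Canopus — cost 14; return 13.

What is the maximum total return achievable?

Take Spica and Pollux: cost 7 + 11 = 18 ≤ 19, return 17 + 14 = 31.
No other feasible combination does better.

31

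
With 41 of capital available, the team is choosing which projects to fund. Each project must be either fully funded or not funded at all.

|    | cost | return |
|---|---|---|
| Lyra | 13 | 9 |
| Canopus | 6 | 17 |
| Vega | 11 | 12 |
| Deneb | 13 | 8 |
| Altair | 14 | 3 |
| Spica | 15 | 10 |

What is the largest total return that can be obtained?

39

Canopus + Vega + Deneb: cost 6 + 11 + 13 = 30 ≤ 41, return 17 + 12 + 8 = 37.
Lyra + Canopus + Vega: cost 13 + 6 + 11 = 30 ≤ 41, return 9 + 17 + 12 = 38.
Canopus + Vega + Spica: cost 6 + 11 + 15 = 32 ≤ 41, return 17 + 12 + 10 = 39.
Best is Canopus, Vega, and Spica with total return 39.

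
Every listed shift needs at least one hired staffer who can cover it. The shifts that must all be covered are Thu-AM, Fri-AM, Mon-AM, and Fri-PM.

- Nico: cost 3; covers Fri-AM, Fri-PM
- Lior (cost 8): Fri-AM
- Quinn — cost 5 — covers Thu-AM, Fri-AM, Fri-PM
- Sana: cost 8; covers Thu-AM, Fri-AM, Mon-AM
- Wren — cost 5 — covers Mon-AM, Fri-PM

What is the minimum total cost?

10

Choose Quinn and Wren: together they cover Thu-AM, Fri-AM, Mon-AM, Fri-PM — every shift.
Total cost: 5 + 5 = 10.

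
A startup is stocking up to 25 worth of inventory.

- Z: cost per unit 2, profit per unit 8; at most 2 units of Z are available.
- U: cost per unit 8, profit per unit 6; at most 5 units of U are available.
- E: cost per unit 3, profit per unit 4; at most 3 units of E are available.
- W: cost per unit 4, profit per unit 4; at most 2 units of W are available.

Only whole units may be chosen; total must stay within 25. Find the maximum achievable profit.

Take 2×Z, 1×U, 3×E, and 1×W: cost 25 ≤ 25, profit 2·8 + 1·6 + 3·4 + 1·4 = 38.
Z has the best ratio (8/2) and is taken to its limit of 2; remaining capacity is filled optimally with the others.

38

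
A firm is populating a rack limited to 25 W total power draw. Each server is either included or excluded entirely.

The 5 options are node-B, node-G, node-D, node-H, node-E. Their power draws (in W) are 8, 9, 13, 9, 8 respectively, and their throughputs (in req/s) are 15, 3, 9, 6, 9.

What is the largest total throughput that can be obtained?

node-B + node-H + node-E: power draw 8 + 9 + 8 = 25 ≤ 25, throughput 15 + 6 + 9 = 30.
node-B + node-G + node-E: power draw 8 + 9 + 8 = 25 ≤ 25, throughput 15 + 3 + 9 = 27.
Best is node-B, node-H, and node-E with total throughput 30.

30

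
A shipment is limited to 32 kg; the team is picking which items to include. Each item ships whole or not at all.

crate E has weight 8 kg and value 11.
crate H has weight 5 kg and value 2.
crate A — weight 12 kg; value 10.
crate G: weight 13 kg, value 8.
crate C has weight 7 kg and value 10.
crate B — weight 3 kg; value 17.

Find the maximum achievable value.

Allowing fractional choices, the relaxed optimum would be about 49.2, but items are indivisible.
crate E + crate G + crate C + crate B: weight 8 + 13 + 7 + 3 = 31 ≤ 32, value 11 + 8 + 10 + 17 = 46.
crate E + crate H + crate C + crate B: weight 8 + 5 + 7 + 3 = 23 ≤ 32, value 11 + 2 + 10 + 17 = 40.
crate E + crate A + crate C + crate B: weight 8 + 12 + 7 + 3 = 30 ≤ 32, value 11 + 10 + 10 + 17 = 48.
Best is crate E, crate A, crate C, and crate B with total value 48.

48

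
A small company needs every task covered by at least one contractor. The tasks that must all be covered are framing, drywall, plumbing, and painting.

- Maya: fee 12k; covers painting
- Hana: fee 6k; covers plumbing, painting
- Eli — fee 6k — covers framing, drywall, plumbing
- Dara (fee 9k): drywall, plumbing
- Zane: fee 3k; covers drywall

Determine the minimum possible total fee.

Choose Hana and Eli: together they cover framing, drywall, plumbing, painting — every task.
Total fee: 6 + 6 = 12.
No cover costs less than 12.

12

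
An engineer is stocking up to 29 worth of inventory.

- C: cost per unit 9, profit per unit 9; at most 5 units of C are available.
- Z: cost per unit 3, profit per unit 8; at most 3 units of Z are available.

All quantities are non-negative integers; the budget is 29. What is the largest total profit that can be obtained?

Take 2×C and 3×Z: cost 27 ≤ 29, profit 2·9 + 3·8 = 42.
Z has the best ratio (8/3) and is taken to its limit of 3; remaining capacity is filled optimally with the others.

42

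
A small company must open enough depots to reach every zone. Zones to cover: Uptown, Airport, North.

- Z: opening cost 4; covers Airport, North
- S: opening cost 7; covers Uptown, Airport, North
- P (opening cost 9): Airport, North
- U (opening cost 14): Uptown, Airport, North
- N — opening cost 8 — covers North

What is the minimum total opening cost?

The greedy cost-per-new-zone heuristic would pick Z and S for 11, but a cheaper cover exists.
S alone covers Uptown, Airport, North — every zone.
Total opening cost: 7.
No cover costs less than 7.

7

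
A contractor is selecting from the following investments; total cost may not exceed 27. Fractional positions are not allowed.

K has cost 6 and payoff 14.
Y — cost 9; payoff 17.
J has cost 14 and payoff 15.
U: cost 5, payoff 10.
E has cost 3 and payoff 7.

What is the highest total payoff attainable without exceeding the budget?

Allowing fractional choices, the relaxed optimum would be about 52.3, but investments are indivisible.
K + Y + U: cost 6 + 9 + 5 = 20 ≤ 27, payoff 14 + 17 + 10 = 41.
K + Y + U + E: cost 6 + 9 + 5 + 3 = 23 ≤ 27, payoff 14 + 17 + 10 + 7 = 48.
K + J + U: cost 6 + 14 + 5 = 25 ≤ 27, payoff 14 + 15 + 10 = 39.
Best is K, Y, U, and E with total payoff 48.

48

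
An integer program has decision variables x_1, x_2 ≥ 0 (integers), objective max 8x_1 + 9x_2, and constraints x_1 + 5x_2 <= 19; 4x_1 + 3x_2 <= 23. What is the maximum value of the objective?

The continuous relaxation peaks at (3.41, 3.12) with value 55.35; rounding to a feasible lattice point costs some objective.
(x_1,x_2)=(3,3): 1·3+5·3=18≤19, 4·3+3·3=21≤23, objective 51.
(x_1,x_2)=(4,2): 1·4+5·2=14≤19, 4·4+3·2=22≤23, objective 50.
The best lattice point is (3,3), giving 51.

51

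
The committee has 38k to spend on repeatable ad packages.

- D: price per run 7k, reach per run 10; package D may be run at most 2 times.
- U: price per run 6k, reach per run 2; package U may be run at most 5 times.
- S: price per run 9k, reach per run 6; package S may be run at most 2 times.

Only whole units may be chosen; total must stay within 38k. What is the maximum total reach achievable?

34

2×D and 2×S: price 32 ≤ 38, reach 2·10 + 2·6 = 32.
2×D, 1×U, and 2×S: price 38 ≤ 38, reach 2·10 + 1·2 + 2·6 = 34.
Best is 34.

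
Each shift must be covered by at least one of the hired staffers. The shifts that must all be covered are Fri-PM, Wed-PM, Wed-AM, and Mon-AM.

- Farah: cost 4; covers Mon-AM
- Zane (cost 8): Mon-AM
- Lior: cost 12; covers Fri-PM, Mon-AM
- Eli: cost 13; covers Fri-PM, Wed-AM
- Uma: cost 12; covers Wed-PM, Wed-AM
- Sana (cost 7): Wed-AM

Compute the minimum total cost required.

The greedy cost-per-new-shift heuristic would pick Farah, Uma, and Lior for 28, but a cheaper cover exists.
Choose Lior and Uma: together they cover Fri-PM, Wed-PM, Wed-AM, Mon-AM — every shift.
Total cost: 12 + 12 = 24.
No cover costs less than 24.

24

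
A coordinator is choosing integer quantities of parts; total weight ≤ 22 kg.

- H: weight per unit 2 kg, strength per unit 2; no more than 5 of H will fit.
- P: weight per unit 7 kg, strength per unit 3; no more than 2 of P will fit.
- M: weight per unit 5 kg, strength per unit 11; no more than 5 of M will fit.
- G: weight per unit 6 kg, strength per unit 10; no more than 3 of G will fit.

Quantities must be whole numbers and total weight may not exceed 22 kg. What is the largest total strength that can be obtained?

4×M: weight 20 ≤ 22, strength 4·11 = 44.
1×H and 4×M: weight 22 ≤ 22, strength 1·2 + 4·11 = 46.
Best is 46.

46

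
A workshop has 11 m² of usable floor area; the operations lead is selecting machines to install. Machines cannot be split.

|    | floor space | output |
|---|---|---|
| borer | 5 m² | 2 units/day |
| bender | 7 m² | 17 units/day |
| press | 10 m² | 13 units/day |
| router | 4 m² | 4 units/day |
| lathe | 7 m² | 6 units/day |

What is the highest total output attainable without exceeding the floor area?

21

Treat it as a binary knapsack problem.
bender + router: floor space 7 + 4 = 11 ≤ 11, output 17 + 4 = 21.
press: floor space 10 ≤ 11, output 13.
bender: floor space 7 ≤ 11, output 17.
Best is bender and router with total output 21.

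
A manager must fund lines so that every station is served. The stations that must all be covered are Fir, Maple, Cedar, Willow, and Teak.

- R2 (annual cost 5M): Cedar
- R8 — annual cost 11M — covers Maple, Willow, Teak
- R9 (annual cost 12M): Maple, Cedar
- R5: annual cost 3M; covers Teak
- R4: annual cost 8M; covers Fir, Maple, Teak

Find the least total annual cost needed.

Choose R2, R8, and R4: together they cover Fir, Maple, Cedar, Willow, Teak — every station.
Total annual cost: 5 + 11 + 8 = 24.

24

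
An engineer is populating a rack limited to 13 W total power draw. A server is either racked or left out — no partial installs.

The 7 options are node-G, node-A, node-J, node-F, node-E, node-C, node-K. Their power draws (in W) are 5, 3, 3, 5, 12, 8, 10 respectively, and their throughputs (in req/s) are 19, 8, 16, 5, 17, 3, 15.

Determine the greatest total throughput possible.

43

Treat it as a binary knapsack problem.
Allowing fractional choices, the relaxed optimum would be about 46.0, but servers are indivisible.
node-G + node-J + node-F: power draw 5 + 3 + 5 = 13 ≤ 13, throughput 19 + 16 + 5 = 40.
node-G + node-A + node-J: power draw 5 + 3 + 3 = 11 ≤ 13, throughput 19 + 8 + 16 = 43.
Best is node-G, node-A, and node-J with total throughput 43.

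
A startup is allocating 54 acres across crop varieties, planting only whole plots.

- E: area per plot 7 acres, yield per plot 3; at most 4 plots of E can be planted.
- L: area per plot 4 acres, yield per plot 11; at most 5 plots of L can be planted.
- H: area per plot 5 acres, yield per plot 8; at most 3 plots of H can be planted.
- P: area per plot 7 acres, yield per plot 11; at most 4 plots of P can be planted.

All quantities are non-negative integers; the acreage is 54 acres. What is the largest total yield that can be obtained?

107

L has the best ratio (11/4); taking only L gives at most 5×11 = 55 (stopped by the supply cap of 5).
Mixing does better — 5×L, 1×H, and 4×P: area 53 ≤ 54, yield 5·11 + 1·8 + 4·11 = 107.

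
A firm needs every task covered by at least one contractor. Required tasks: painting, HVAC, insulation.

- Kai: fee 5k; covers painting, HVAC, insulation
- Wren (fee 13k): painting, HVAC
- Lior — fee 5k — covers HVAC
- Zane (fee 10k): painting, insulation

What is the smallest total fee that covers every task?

Kai alone covers painting, HVAC, insulation — every task.
Total fee: 5.
No cover costs less than 5.

5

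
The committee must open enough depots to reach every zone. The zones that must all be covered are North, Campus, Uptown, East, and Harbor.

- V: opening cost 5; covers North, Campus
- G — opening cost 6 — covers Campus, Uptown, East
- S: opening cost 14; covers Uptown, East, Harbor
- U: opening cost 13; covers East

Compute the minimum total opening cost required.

19

The greedy cost-per-new-zone heuristic would pick G, V, and S for 25, but a cheaper cover exists.
Choose V and S: together they cover North, Campus, Uptown, East, Harbor — every zone.
Total opening cost: 5 + 14 = 19.
No cover costs less than 19.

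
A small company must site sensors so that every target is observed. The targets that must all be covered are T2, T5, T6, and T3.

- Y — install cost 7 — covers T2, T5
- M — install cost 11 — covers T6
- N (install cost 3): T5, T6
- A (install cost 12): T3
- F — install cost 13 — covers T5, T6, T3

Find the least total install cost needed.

20

The greedy cost-per-new-target heuristic would pick N, Y, and A for 22, but a cheaper cover exists.
Choose Y and F: together they cover T2, T5, T6, T3 — every target.
Total install cost: 7 + 13 = 20.
No cover costs less than 20.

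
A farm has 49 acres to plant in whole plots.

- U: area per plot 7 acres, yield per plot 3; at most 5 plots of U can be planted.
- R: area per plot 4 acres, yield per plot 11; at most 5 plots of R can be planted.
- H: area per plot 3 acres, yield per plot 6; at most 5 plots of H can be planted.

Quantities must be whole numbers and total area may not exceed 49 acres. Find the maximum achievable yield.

Take 2×U, 5×R, and 5×H: area 49 ≤ 49, yield 2·3 + 5·11 + 5·6 = 91.
R has the best ratio (11/4) and is taken to its limit of 5; remaining capacity is filled optimally with the others.

91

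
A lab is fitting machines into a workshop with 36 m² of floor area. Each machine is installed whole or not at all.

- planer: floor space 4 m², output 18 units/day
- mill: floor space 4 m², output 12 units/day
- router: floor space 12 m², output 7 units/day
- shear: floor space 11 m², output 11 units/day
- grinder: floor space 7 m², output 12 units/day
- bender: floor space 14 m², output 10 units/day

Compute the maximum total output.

Allowing fractional choices, the relaxed optimum would be about 60.1, but machines are indivisible.
planer + mill + grinder + bender: floor space 4 + 4 + 7 + 14 = 29 ≤ 36, output 18 + 12 + 12 + 10 = 52.
planer + mill + shear + bender: floor space 4 + 4 + 11 + 14 = 33 ≤ 36, output 18 + 12 + 11 + 10 = 51.
planer + mill + shear + grinder: floor space 4 + 4 + 11 + 7 = 26 ≤ 36, output 18 + 12 + 11 + 12 = 53.
Best is planer, mill, shear, and grinder with total output 53.

53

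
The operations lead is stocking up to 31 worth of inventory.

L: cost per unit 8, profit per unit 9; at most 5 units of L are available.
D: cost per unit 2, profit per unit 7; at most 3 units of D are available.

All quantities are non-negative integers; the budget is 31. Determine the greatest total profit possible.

48

This is a bounded integer knapsack.
D has the best ratio (7/2); taking only D gives at most 3×7 = 21 (stopped by the supply cap of 3).
Mixing does better — 3×L and 3×D: cost 30 ≤ 31, profit 3·9 + 3·7 = 48.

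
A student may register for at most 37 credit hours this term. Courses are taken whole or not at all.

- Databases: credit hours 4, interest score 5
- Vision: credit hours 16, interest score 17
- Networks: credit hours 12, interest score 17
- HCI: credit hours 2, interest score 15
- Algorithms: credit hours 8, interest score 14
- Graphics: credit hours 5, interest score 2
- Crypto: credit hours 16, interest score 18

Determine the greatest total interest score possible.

Databases + Networks + HCI + Crypto: credit hours 4 + 12 + 2 + 16 = 34 ≤ 37, interest score 5 + 17 + 15 + 18 = 55.
Databases + HCI + Algorithms + Graphics + Crypto: credit hours 4 + 2 + 8 + 5 + 16 = 35 ≤ 37, interest score 5 + 15 + 14 + 2 + 18 = 54.
Databases + Vision + Networks + HCI: credit hours 4 + 16 + 12 + 2 = 34 ≤ 37, interest score 5 + 17 + 17 + 15 = 54.
Best is Databases, Networks, HCI, and Crypto with total interest score 55.

55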